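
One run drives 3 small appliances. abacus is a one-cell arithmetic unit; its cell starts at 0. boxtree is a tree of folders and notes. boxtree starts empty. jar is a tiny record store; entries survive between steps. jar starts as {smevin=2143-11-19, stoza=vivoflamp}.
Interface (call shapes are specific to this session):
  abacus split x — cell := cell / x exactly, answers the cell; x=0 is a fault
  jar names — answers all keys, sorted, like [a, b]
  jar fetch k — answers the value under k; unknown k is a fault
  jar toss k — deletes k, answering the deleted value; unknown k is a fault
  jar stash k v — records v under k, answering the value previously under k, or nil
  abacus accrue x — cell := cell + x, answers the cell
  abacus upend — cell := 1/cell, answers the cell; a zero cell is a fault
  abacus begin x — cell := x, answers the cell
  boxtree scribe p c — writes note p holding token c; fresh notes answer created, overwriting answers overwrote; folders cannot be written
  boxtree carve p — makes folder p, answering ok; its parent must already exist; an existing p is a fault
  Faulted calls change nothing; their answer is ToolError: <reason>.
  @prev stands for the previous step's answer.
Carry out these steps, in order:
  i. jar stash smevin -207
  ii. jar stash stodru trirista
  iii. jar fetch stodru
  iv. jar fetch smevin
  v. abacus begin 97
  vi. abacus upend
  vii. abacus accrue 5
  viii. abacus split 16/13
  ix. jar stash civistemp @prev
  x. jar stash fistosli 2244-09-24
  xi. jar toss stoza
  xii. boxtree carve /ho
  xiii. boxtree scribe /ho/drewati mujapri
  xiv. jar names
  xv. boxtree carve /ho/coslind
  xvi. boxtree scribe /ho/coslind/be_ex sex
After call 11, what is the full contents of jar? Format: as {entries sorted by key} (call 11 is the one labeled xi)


>> jar stash(smevin, -207)
<< 2143-11-19
>> jar stash(stodru, trirista)
<< nil
>> jar fetch(stodru)
<< trirista
>> jar fetch(smevin)
<< -207
>> abacus begin(97)
<< 97
>> abacus upend()
<< 1/97
>> abacus accrue(5)
<< 486/97
>> abacus split(16/13)
<< 3159/776
>> jar stash(civistemp, @prev)
<< nil
>> jar stash(fistosli, 2244-09-24)
<< nil
>> jar toss(stoza)
<< vivoflamp
>> boxtree carve(/ho)
<< ok
>> boxtree scribe(/ho/drewati, mujapri)
<< created
>> jar names()
<< [civistemp, fistosli, smevin, stodru]
>> boxtree carve(/ho/coslind)
<< ok
>> boxtree scribe(/ho/coslind/be_ex, sex)
<< created

Answer: {civistemp=3159/776, fistosli=2244-09-24, smevin=-207, stodru=trirista}


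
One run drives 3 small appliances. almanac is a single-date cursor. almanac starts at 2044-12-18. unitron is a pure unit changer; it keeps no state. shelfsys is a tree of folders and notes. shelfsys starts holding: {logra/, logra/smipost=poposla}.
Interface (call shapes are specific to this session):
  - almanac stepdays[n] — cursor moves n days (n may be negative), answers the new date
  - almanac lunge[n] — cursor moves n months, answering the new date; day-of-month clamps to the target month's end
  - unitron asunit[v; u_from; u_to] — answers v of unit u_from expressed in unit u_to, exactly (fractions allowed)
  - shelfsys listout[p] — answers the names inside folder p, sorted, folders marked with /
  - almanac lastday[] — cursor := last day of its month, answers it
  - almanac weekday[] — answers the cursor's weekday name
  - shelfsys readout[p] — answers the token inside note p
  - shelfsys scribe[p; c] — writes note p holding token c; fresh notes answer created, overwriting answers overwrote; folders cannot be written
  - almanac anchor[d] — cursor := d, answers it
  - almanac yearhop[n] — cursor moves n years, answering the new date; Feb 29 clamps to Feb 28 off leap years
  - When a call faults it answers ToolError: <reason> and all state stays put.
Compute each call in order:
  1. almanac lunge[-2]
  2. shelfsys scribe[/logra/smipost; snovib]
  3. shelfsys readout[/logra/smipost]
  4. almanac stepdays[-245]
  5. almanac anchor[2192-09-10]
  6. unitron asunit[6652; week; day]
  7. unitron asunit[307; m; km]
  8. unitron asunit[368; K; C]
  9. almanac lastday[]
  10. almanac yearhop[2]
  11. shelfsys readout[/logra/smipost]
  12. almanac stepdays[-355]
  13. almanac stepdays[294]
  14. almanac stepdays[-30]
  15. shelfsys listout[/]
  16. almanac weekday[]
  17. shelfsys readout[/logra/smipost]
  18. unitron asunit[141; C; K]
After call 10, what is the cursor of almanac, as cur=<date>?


Answer: cur=2194-09-30

Derivation:
CALL almanac lunge[n=-2]
RET  2044-10-18
CALL shelfsys scribe[p=/logra/smipost; c=snovib]
RET  overwrote
CALL shelfsys readout[p=/logra/smipost]
RET  snovib
CALL almanac stepdays[n=-245]
RET  2044-02-16
CALL almanac anchor[d=2192-09-10]
RET  2192-09-10
CALL unitron asunit[v=6652; u_from=week; u_to=day]
RET  46564
CALL unitron asunit[v=307; u_from=m; u_to=km]
RET  307/1000
CALL unitron asunit[v=368; u_from=K; u_to=C]
RET  1897/20
CALL almanac lastday[]
RET  2192-09-30
CALL almanac yearhop[n=2]
RET  2194-09-30
CALL shelfsys readout[p=/logra/smipost]
RET  snovib
CALL almanac stepdays[n=-355]
RET  2193-10-10
CALL almanac stepdays[n=294]
RET  2194-07-31
CALL almanac stepdays[n=-30]
RET  2194-07-01
CALL shelfsys listout[p=/]
RET  [logra/]
CALL almanac weekday[]
RET  Tuesday
CALL shelfsys readout[p=/logra/smipost]
RET  snovib
CALL unitron asunit[v=141; u_from=C; u_to=K]
RET  8283/20


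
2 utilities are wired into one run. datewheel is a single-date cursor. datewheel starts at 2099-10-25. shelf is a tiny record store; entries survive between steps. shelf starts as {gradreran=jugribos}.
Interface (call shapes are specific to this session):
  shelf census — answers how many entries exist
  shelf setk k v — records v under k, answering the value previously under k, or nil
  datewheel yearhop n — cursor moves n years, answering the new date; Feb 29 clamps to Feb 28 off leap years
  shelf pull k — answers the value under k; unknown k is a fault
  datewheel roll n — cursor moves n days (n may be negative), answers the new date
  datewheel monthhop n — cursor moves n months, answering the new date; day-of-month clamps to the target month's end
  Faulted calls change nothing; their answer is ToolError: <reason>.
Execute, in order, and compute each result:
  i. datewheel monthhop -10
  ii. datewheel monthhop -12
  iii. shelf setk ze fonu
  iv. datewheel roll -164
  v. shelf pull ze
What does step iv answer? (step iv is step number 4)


Answer: 2097-07-14

Derivation:
>>> datewheel monthhop n: -10
= 2098-12-25
>>> datewheel monthhop n: -12
= 2097-12-25
>>> shelf setk k: ze v: fonu
= nil
>>> datewheel roll n: -164
= 2097-07-14
>>> shelf pull k: ze
= fonu


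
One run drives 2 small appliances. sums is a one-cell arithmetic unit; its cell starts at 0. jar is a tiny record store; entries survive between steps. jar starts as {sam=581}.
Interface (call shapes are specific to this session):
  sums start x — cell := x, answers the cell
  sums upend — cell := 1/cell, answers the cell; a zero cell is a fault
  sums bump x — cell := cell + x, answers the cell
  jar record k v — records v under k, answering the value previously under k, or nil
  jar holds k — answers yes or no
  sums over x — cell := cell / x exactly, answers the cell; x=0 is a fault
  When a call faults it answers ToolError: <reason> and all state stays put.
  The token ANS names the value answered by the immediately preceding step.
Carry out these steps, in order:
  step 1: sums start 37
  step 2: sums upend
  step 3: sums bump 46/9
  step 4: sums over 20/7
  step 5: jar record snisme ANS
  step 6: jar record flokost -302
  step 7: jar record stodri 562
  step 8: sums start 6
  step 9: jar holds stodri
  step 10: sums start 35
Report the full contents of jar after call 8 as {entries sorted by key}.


Answer: {flokost=-302, sam=581, snisme=11977/6660, stodri=562}

Derivation:
-- sums start(x: 37) => 37
-- sums upend() => 1/37
-- sums bump(x: 46/9) => 1711/333
-- sums over(x: 20/7) => 11977/6660
-- jar record(k: snisme, v: ANS) => nil
-- jar record(k: flokost, v: -302) => nil
-- jar record(k: stodri, v: 562) => nil
-- sums start(x: 6) => 6
-- jar holds(k: stodri) => yes
-- sums start(x: 35) => 35


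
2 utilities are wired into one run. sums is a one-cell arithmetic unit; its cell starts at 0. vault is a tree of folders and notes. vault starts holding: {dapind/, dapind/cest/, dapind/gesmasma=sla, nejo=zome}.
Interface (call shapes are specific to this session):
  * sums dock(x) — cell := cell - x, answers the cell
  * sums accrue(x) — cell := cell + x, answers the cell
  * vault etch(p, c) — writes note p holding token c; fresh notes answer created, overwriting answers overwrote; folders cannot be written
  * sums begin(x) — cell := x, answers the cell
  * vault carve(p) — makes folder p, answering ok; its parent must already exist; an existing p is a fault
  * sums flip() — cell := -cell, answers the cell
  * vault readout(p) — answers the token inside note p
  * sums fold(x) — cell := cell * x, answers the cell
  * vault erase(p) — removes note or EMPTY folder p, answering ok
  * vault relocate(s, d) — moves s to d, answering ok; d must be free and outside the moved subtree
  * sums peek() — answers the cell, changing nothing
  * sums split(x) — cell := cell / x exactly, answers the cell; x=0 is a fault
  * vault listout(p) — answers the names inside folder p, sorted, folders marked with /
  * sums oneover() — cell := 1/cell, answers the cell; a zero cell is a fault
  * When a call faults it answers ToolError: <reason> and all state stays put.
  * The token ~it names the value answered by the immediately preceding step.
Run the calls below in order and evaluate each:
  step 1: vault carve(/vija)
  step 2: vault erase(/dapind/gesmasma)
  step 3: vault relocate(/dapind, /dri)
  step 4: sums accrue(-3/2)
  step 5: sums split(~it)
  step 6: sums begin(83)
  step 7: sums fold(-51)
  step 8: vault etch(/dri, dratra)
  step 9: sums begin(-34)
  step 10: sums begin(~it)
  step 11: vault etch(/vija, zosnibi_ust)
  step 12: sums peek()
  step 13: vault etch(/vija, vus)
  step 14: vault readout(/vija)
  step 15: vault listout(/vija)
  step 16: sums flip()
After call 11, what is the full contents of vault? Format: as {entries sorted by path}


Answer: {dri/, dri/cest/, nejo=zome, vija/}

Derivation:
Step: vault carve[p='/vija']
Result: ok
Step: vault erase[p='/dapind/gesmasma']
Result: ok
Step: vault relocate[s='/dapind'; d='/dri']
Result: ok
Step: sums accrue[x='-3/2']
Result: -3/2
Step: sums split[x='~it']
Result: 1
Step: sums begin[x='83']
Result: 83
Step: sums fold[x='-51']
Result: -4233
Step: vault etch[p='/dri'; c='dratra']
Result: ToolError: is a directory
Step: sums begin[x='-34']
Result: -34
Step: sums begin[x='~it']
Result: -34
Step: vault etch[p='/vija'; c='zosnibi_ust']
Result: ToolError: is a directory
Step: sums peek[]
Result: -34
Step: vault etch[p='/vija'; c='vus']
Result: ToolError: is a directory
Step: vault readout[p='/vija']
Result: ToolError: is a directory
Step: vault listout[p='/vija']
Result: []
Step: sums flip[]
Result: 34


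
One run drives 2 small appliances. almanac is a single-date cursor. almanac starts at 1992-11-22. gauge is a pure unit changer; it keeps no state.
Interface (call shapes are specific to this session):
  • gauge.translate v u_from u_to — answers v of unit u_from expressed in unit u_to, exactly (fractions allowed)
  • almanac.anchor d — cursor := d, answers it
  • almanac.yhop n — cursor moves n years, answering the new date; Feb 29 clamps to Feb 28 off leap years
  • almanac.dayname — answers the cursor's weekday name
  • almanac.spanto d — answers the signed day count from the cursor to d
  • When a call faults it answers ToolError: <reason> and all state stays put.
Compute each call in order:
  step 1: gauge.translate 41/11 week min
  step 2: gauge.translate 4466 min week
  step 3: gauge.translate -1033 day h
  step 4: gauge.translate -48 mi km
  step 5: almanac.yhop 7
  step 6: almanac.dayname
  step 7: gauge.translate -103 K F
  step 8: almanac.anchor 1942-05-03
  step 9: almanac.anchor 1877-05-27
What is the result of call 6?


>> translate(41/11, week, min)
<< 413280/11
>> translate(4466, min, week)
<< 319/720
>> translate(-1033, day, h)
<< -24792
>> translate(-48, mi, km)
<< -1207008/15625
>> yhop(7)
<< 1999-11-22
>> dayname()
<< Monday
>> translate(-103, K, F)
<< -64507/100
>> anchor(1942-05-03)
<< 1942-05-03
>> anchor(1877-05-27)
<< 1877-05-27

Answer: Monday


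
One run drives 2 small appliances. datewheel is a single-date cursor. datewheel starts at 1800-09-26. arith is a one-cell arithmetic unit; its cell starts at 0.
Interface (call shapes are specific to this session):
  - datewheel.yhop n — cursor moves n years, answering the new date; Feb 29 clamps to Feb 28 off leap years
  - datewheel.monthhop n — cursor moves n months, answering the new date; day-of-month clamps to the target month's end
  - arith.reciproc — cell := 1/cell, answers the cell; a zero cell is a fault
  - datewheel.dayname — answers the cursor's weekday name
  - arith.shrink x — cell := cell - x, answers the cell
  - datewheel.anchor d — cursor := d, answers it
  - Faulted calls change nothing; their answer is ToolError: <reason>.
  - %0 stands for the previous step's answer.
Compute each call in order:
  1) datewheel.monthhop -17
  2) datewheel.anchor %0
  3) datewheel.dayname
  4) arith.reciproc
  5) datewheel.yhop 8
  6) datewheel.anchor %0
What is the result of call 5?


Answer: 1807-04-26

Derivation:
~$ monthhop n: -17
= 1799-04-26
~$ anchor d: %0
= 1799-04-26
~$ dayname
= Friday
~$ reciproc
= ToolError: reciprocal of zero
~$ yhop n: 8
= 1807-04-26
~$ anchor d: %0
= 1807-04-26


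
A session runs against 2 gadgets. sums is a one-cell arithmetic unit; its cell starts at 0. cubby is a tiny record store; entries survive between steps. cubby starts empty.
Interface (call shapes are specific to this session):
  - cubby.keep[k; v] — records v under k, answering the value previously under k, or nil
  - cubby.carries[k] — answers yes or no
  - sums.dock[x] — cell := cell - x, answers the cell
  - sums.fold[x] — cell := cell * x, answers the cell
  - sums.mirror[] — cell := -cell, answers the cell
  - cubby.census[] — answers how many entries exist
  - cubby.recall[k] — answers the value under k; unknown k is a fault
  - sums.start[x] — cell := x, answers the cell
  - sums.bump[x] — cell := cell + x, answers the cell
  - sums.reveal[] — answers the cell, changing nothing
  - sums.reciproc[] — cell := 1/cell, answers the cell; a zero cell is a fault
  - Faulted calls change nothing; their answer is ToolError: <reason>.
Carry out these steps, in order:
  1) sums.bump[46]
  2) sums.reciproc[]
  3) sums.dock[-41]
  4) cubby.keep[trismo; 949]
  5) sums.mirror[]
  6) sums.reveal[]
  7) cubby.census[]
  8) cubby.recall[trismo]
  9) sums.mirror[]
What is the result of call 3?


Answer: 1887/46

Derivation:
// sums.bump(x='46') : 46
// sums.reciproc() : 1/46
// sums.dock(x='-41') : 1887/46
// cubby.keep(k='trismo', v='949') : nil
// sums.mirror() : -1887/46
// sums.reveal() : -1887/46
// cubby.census() : 1
// cubby.recall(k='trismo') : 949
// sums.mirror() : 1887/46


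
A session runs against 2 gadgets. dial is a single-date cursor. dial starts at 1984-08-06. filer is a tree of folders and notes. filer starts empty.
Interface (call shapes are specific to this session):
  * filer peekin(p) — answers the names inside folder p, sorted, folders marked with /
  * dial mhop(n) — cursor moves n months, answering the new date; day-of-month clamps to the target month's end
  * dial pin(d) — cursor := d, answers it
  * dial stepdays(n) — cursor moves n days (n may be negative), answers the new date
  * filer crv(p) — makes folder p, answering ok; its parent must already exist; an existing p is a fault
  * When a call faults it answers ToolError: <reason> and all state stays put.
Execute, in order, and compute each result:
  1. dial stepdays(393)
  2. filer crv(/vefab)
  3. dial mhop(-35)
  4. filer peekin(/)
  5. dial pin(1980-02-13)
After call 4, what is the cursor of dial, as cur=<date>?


Answer: cur=1982-10-03

Derivation:
Step: dial stepdays[n→393]
Result: 1985-09-03
Step: filer crv[p→/vefab]
Result: ok
Step: dial mhop[n→-35]
Result: 1982-10-03
Step: filer peekin[p→/]
Result: [vefab/]
Step: dial pin[d→1980-02-13]
Result: 1980-02-13


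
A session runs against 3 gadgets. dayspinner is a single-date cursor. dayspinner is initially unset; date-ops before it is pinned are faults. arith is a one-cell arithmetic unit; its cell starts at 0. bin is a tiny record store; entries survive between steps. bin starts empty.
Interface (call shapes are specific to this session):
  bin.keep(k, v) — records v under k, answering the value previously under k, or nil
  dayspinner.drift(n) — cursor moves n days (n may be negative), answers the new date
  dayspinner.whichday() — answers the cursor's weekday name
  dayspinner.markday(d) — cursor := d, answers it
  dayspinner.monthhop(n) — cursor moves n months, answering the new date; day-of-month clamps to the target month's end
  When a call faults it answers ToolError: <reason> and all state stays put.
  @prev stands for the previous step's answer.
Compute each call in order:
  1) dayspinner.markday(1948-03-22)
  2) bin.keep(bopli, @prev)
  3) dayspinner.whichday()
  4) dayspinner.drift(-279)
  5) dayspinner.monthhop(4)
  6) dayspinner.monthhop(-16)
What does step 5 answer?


Answer: 1947-10-17

Derivation:
Step: dayspinner.markday[d='1948-03-22']
Result: 1948-03-22
Step: bin.keep[k='bopli'; v='@prev']
Result: nil
Step: dayspinner.whichday[]
Result: Monday
Step: dayspinner.drift[n='-279']
Result: 1947-06-17
Step: dayspinner.monthhop[n='4']
Result: 1947-10-17
Step: dayspinner.monthhop[n='-16']
Result: 1946-06-17


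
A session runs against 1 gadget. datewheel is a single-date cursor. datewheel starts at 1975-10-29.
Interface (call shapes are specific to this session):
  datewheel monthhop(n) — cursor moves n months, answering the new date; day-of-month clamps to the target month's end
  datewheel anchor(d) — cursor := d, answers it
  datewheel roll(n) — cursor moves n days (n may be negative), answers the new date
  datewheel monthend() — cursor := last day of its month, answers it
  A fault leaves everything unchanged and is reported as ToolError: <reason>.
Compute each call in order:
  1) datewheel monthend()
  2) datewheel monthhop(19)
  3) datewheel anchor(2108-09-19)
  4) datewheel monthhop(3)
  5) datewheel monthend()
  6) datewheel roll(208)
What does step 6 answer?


[in] datewheel monthend
[out] 1975-10-31
[in] datewheel monthhop n→19
[out] 1977-05-31
[in] datewheel anchor d→2108-09-19
[out] 2108-09-19
[in] datewheel monthhop n→3
[out] 2108-12-19
[in] datewheel monthend
[out] 2108-12-31
[in] datewheel roll n→208
[out] 2109-07-27

Answer: 2109-07-27


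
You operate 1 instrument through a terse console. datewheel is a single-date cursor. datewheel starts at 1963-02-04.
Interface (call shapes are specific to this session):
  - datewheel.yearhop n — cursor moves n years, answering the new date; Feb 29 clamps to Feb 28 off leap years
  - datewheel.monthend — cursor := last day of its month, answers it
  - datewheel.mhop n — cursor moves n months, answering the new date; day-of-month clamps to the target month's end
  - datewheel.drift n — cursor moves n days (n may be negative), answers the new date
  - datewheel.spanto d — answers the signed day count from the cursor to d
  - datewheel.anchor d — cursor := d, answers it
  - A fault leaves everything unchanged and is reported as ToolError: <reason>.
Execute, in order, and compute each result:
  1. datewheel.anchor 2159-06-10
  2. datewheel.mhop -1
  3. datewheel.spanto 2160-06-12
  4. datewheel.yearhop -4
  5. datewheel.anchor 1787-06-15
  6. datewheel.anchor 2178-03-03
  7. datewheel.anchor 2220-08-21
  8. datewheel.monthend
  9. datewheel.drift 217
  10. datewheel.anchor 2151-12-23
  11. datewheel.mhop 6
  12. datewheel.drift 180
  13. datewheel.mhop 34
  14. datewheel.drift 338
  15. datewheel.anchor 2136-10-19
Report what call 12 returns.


% datewheel.anchor d: 2159-06-10
:: 2159-06-10
% datewheel.mhop n: -1
:: 2159-05-10
% datewheel.spanto d: 2160-06-12
:: 399
% datewheel.yearhop n: -4
:: 2155-05-10
% datewheel.anchor d: 1787-06-15
:: 1787-06-15
% datewheel.anchor d: 2178-03-03
:: 2178-03-03
% datewheel.anchor d: 2220-08-21
:: 2220-08-21
% datewheel.monthend
:: 2220-08-31
% datewheel.drift n: 217
:: 2221-04-05
% datewheel.anchor d: 2151-12-23
:: 2151-12-23
% datewheel.mhop n: 6
:: 2152-06-23
% datewheel.drift n: 180
:: 2152-12-20
% datewheel.mhop n: 34
:: 2155-10-20
% datewheel.drift n: 338
:: 2156-09-22
% datewheel.anchor d: 2136-10-19
:: 2136-10-19

Answer: 2152-12-20


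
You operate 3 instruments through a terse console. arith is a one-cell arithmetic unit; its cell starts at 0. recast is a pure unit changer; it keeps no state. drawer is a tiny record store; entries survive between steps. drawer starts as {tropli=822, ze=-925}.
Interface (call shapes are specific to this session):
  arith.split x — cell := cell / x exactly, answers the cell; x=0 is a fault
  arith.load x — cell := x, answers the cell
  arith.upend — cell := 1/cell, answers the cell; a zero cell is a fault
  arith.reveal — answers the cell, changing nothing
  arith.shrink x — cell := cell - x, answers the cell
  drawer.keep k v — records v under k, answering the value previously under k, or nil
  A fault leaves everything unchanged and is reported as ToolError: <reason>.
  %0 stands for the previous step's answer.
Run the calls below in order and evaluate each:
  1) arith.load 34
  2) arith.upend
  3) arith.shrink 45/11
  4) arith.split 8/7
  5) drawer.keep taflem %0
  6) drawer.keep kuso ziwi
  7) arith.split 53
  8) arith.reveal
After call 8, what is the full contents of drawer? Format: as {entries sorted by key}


Answer: {kuso=ziwi, taflem=-10633/2992, tropli=822, ze=-925}

Derivation:
>> arith.load(x: 34)
<< 34
>> arith.upend()
<< 1/34
>> arith.shrink(x: 45/11)
<< -1519/374
>> arith.split(x: 8/7)
<< -10633/2992
>> drawer.keep(k: taflem, v: %0)
<< nil
>> drawer.keep(k: kuso, v: ziwi)
<< nil
>> arith.split(x: 53)
<< -10633/158576
>> arith.reveal()
<< -10633/158576


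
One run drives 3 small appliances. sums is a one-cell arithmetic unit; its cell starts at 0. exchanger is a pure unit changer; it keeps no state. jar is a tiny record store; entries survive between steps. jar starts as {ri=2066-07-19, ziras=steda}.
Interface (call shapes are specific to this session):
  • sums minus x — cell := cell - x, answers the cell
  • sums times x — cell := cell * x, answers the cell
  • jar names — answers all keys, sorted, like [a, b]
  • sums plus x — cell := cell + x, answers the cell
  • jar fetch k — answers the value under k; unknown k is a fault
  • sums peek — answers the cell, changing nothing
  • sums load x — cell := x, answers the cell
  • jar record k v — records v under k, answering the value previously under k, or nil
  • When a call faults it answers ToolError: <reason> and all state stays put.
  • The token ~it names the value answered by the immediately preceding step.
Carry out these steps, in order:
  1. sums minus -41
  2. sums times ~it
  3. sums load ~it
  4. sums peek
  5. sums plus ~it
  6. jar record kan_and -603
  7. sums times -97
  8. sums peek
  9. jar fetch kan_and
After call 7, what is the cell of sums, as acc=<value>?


Answer: acc=-326114

Derivation:
% 1. sums minus(x='-41') -> 41
% 2. sums times(x='~it') -> 1681
% 3. sums load(x='~it') -> 1681
% 4. sums peek() -> 1681
% 5. sums plus(x='~it') -> 3362
% 6. jar record(k='kan_and', v='-603') -> nil
% 7. sums times(x='-97') -> -326114
% 8. sums peek() -> -326114
% 9. jar fetch(k='kan_and') -> -603


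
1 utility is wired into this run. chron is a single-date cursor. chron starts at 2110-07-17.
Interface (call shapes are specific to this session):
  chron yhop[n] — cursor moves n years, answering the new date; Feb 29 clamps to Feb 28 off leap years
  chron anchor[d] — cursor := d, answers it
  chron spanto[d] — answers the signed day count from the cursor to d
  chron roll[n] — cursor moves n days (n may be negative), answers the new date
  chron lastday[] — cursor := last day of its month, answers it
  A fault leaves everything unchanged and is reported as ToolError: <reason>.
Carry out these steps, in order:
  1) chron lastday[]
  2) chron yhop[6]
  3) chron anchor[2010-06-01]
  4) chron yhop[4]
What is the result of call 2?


Answer: 2116-07-31

Derivation:
Do: chron lastday[]
See: 2110-07-31
Do: chron yhop[n=6]
See: 2116-07-31
Do: chron anchor[d=2010-06-01]
See: 2010-06-01
Do: chron yhop[n=4]
See: 2014-06-01


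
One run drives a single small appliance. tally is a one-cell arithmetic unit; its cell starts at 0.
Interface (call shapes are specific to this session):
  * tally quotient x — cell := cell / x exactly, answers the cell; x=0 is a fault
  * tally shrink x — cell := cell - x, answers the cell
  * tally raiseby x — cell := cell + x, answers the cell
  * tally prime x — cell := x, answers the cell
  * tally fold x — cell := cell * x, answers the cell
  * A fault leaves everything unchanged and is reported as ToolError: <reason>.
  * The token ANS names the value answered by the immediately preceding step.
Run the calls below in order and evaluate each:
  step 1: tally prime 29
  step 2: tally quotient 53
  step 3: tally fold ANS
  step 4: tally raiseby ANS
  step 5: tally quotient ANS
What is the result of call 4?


·→ tally prime(x=29)
·← 29
·→ tally quotient(x=53)
·← 29/53
·→ tally fold(x=ANS)
·← 841/2809
·→ tally raiseby(x=ANS)
·← 1682/2809
·→ tally quotient(x=ANS)
·← 1

Answer: 1682/2809


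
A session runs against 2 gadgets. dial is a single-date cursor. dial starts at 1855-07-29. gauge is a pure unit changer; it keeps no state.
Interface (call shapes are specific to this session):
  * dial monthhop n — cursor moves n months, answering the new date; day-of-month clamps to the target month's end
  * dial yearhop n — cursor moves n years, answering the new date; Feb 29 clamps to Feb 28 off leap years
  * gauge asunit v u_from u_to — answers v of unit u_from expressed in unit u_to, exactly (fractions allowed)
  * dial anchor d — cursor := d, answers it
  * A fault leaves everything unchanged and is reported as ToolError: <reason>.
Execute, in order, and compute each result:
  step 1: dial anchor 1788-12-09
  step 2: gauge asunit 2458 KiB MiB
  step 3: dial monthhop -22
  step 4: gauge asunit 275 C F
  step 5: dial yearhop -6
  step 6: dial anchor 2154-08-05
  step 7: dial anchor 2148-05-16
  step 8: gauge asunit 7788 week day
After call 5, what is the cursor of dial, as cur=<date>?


Answer: cur=1781-02-09

Derivation:
I run dial anchor passing d=1788-12-09, which returns 1788-12-09.
Now I run gauge asunit passing v=2458, u_from=KiB, u_to=MiB: 1229/512.
Using dial monthhop passing n=-22: 1787-02-09.
Calling gauge asunit passing v=275, u_from=C, u_to=F, → 527.
I invoke dial yearhop passing n=-6, and see 1781-02-09.
Now I run dial anchor passing d=2154-08-05, → 2154-08-05.
I call dial anchor passing d=2148-05-16, and get 2148-05-16.
Calling gauge asunit passing v=7788, u_from=week, u_to=day, which returns 54516.


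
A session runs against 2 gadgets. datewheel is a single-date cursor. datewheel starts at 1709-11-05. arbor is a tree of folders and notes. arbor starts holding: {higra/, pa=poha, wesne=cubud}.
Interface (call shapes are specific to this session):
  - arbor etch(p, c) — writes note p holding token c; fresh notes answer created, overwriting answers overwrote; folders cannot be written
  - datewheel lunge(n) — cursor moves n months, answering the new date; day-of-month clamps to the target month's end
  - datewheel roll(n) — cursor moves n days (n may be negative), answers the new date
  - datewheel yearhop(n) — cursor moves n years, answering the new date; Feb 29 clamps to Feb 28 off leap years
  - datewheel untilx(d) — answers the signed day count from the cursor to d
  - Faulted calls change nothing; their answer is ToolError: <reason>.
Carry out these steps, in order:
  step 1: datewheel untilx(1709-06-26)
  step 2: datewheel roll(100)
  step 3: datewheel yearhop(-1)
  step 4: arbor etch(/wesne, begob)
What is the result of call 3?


Answer: 1709-02-13

Derivation:
~$ datewheel untilx d='1709-06-26'
[out] -132
~$ datewheel roll n='100'
[out] 1710-02-13
~$ datewheel yearhop n='-1'
[out] 1709-02-13
~$ arbor etch p='/wesne' c='begob'
[out] overwrote


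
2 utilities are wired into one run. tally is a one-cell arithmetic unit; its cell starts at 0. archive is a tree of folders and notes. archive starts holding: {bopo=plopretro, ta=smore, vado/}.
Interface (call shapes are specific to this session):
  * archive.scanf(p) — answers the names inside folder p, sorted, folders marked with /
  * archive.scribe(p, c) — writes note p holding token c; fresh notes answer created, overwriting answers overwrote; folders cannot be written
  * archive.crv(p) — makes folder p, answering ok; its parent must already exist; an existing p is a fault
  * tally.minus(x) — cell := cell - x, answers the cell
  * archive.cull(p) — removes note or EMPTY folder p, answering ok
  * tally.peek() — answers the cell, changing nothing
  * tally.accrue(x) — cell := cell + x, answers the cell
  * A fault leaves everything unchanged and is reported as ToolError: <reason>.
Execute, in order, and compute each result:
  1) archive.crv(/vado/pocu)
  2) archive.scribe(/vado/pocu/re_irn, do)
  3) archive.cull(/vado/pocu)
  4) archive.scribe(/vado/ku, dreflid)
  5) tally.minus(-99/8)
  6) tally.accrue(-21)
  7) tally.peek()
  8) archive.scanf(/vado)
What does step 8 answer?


% crv p→/vado/pocu
  ok
% scribe p→/vado/pocu/re_irn c→do
  created
% cull p→/vado/pocu
  ToolError: not empty
% scribe p→/vado/ku c→dreflid
  created
% minus x→-99/8
  99/8
% accrue x→-21
  -69/8
% peek
  -69/8
% scanf p→/vado
  [ku, pocu/]

Answer: [ku, pocu/]


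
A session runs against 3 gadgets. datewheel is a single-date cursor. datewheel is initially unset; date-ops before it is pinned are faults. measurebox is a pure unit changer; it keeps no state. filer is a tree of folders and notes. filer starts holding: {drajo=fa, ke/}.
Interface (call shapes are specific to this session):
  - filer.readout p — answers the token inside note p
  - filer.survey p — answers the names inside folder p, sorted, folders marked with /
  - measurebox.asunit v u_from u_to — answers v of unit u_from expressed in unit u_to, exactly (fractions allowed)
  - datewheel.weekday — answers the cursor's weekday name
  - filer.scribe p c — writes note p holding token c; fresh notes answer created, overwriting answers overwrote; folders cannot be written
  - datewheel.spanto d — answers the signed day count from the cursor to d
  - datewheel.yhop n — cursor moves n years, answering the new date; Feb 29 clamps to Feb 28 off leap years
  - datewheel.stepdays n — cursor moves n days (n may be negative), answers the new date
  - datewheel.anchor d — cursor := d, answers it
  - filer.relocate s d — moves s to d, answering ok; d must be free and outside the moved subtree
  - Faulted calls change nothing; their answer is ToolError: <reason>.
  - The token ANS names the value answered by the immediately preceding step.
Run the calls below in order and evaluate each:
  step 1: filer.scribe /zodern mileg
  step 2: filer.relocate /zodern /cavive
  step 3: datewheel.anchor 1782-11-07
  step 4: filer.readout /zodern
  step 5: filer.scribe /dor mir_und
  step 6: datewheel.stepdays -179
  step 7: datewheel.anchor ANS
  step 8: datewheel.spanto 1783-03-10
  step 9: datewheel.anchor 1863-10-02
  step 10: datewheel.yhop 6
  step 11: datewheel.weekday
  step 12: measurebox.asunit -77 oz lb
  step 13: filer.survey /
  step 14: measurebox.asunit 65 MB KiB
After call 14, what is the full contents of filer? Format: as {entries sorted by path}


$ filer.scribe /zodern mileg
:: created
$ filer.relocate /zodern /cavive
:: ok
$ datewheel.anchor 1782-11-07
:: 1782-11-07
$ filer.readout /zodern
:: ToolError: not found
$ filer.scribe /dor mir_und
:: created
$ datewheel.stepdays -179
:: 1782-05-12
$ datewheel.anchor ANS
:: 1782-05-12
$ datewheel.spanto 1783-03-10
:: 302
$ datewheel.anchor 1863-10-02
:: 1863-10-02
$ datewheel.yhop 6
:: 1869-10-02
$ datewheel.weekday
:: Saturday
$ measurebox.asunit -77 oz lb
:: -77/16
$ filer.survey /
:: [cavive, dor, drajo, ke/]
$ measurebox.asunit 65 MB KiB
:: 1015625/16

Answer: {cavive=mileg, dor=mir_und, drajo=fa, ke/}


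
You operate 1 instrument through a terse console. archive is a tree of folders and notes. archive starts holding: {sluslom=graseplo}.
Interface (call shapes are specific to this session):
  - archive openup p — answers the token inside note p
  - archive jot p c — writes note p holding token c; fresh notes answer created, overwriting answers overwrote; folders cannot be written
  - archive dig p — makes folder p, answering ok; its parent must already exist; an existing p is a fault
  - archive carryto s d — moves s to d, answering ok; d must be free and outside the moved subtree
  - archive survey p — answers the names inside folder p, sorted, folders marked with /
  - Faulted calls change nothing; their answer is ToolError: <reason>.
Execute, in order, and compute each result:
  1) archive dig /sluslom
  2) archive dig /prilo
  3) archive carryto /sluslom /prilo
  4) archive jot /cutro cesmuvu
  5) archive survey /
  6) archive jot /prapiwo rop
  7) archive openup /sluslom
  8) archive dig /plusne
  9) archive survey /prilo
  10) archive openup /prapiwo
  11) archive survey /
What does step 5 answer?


;; 1. archive dig(p→/sluslom) == ToolError: exists
;; 2. archive dig(p→/prilo) == ok
;; 3. archive carryto(s→/sluslom, d→/prilo) == ToolError: exists
;; 4. archive jot(p→/cutro, c→cesmuvu) == created
;; 5. archive survey(p→/) == [cutro, prilo/, sluslom]
;; 6. archive jot(p→/prapiwo, c→rop) == created
;; 7. archive openup(p→/sluslom) == graseplo
;; 8. archive dig(p→/plusne) == ok
;; 9. archive survey(p→/prilo) == []
;; 10. archive openup(p→/prapiwo) == rop
;; 11. archive survey(p→/) == [cutro, plusne/, prapiwo, prilo/, sluslom]

Answer: [cutro, prilo/, sluslom]


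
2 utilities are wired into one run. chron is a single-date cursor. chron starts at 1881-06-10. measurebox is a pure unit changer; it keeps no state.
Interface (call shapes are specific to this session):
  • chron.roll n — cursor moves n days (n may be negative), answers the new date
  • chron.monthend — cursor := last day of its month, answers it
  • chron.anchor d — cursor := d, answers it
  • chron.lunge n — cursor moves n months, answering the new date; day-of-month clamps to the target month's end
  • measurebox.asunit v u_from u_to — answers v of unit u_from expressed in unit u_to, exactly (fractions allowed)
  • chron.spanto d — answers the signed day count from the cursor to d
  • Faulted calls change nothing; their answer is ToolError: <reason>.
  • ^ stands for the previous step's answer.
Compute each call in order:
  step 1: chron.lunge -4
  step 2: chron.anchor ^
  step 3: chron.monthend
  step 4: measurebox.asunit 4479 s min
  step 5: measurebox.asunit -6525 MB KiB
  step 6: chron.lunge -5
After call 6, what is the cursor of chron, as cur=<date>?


Step: lunge[-4]
Result: 1881-02-10
Step: anchor[^]
Result: 1881-02-10
Step: monthend[]
Result: 1881-02-28
Step: asunit[4479; s; min]
Result: 1493/20
Step: asunit[-6525; MB; KiB]
Result: -101953125/16
Step: lunge[-5]
Result: 1880-09-28

Answer: cur=1880-09-28


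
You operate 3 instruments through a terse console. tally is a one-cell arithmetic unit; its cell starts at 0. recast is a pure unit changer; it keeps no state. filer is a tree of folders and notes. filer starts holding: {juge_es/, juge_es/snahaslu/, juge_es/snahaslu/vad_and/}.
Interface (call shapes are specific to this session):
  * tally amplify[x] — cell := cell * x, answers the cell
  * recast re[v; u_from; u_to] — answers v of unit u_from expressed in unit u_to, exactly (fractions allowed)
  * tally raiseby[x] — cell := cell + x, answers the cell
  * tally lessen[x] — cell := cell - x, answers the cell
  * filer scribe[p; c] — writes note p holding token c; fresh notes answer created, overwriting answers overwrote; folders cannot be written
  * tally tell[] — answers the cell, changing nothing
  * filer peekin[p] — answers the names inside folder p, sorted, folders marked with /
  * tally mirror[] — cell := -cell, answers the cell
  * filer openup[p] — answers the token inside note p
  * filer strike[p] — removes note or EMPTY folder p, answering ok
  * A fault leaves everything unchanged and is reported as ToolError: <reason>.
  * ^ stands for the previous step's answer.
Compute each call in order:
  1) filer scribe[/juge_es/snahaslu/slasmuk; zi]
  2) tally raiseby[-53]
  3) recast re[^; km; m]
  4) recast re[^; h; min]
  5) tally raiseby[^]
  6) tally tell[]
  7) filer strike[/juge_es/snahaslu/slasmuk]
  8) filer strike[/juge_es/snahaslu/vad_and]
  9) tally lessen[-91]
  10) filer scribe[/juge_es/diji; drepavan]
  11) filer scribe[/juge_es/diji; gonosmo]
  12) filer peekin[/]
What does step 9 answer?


Answer: -3179962

Derivation:
Act: filer scribe[/juge_es/snahaslu/slasmuk; zi]
Obs: created
Act: tally raiseby[-53]
Obs: -53
Act: recast re[^; km; m]
Obs: -53000
Act: recast re[^; h; min]
Obs: -3180000
Act: tally raiseby[^]
Obs: -3180053
Act: tally tell[]
Obs: -3180053
Act: filer strike[/juge_es/snahaslu/slasmuk]
Obs: ok
Act: filer strike[/juge_es/snahaslu/vad_and]
Obs: ok
Act: tally lessen[-91]
Obs: -3179962
Act: filer scribe[/juge_es/diji; drepavan]
Obs: created
Act: filer scribe[/juge_es/diji; gonosmo]
Obs: overwrote
Act: filer peekin[/]
Obs: [juge_es/]


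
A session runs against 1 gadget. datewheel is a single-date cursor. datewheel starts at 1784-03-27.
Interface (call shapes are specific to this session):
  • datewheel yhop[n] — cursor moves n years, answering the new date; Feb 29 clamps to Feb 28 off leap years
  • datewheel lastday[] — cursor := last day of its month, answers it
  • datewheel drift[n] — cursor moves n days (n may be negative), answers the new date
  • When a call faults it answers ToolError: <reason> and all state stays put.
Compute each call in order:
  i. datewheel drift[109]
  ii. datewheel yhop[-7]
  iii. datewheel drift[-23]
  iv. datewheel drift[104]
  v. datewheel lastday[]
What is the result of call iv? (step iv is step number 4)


Answer: 1777-10-03

Derivation:
> datewheel drift n→109
:: 1784-07-14
> datewheel yhop n→-7
:: 1777-07-14
> datewheel drift n→-23
:: 1777-06-21
> datewheel drift n→104
:: 1777-10-03
> datewheel lastday
:: 1777-10-31


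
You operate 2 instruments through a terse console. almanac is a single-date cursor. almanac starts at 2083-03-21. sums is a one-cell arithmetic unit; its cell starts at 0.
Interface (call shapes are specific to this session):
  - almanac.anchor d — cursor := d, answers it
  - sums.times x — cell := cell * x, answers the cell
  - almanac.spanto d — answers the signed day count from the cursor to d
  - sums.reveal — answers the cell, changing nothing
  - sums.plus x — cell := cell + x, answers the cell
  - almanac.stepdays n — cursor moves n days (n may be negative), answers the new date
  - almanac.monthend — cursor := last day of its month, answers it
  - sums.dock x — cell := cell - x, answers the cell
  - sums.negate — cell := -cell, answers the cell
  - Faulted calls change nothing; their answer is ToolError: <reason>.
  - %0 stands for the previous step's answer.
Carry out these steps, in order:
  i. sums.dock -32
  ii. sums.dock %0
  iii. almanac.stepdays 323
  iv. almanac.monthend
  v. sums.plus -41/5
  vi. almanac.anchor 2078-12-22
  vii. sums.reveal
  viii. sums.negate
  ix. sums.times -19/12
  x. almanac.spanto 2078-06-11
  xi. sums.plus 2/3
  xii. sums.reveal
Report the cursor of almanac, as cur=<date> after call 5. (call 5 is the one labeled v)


Answer: cur=2084-02-29

Derivation:
Do: sums.dock[-32]
See: 32
Do: sums.dock[%0]
See: 0
Do: almanac.stepdays[323]
See: 2084-02-07
Do: almanac.monthend[]
See: 2084-02-29
Do: sums.plus[-41/5]
See: -41/5
Do: almanac.anchor[2078-12-22]
See: 2078-12-22
Do: sums.reveal[]
See: -41/5
Do: sums.negate[]
See: 41/5
Do: sums.times[-19/12]
See: -779/60
Do: almanac.spanto[2078-06-11]
See: -194
Do: sums.plus[2/3]
See: -739/60
Do: sums.reveal[]
See: -739/60
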